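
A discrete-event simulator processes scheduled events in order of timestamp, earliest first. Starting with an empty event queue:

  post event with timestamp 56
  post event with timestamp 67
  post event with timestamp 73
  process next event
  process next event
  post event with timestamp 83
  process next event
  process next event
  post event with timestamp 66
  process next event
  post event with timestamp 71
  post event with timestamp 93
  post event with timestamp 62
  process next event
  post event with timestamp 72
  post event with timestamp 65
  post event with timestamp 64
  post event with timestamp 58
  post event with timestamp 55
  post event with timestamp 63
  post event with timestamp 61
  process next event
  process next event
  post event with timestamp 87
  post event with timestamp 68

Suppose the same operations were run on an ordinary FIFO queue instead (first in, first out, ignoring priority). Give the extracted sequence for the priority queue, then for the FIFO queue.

insert 56 → {56}
insert 67 → {56, 67}
insert 73 → {56, 67, 73}
process next event → 56; now {67, 73}
process next event → 67; now {73}
insert 83 → {73, 83}
process next event → 73; now {83}
process next event → 83; now {}
insert 66 → {66}
process next event → 66; now {}
insert 71 → {71}
insert 93 → {71, 93}
insert 62 → {62, 71, 93}
process next event → 62; now {71, 93}
insert 72 → {71, 72, 93}
insert 65 → {65, 71, 72, 93}
insert 64 → {64, 65, 71, 72, 93}
insert 58 → {58, 64, 65, 71, 72, 93}
insert 55 → {55, 58, 64, 65, 71, 72, 93}
insert 63 → {55, 58, 63, 64, 65, 71, 72, 93}
insert 61 → {55, 58, 61, 63, 64, 65, 71, 72, 93}
process next event → 55; now {58, 61, 63, 64, 65, 71, 72, 93}
process next event → 58; now {61, 63, 64, 65, 71, 72, 93}
insert 87 → {61, 63, 64, 65, 71, 72, 87, 93}
insert 68 → {61, 63, 64, 65, 68, 71, 72, 87, 93}

priority queue: 56, 67, 73, 83, 66, 62, 55, 58; FIFO queue: [56, 67, 73, 83, 66, 71, 93, 62]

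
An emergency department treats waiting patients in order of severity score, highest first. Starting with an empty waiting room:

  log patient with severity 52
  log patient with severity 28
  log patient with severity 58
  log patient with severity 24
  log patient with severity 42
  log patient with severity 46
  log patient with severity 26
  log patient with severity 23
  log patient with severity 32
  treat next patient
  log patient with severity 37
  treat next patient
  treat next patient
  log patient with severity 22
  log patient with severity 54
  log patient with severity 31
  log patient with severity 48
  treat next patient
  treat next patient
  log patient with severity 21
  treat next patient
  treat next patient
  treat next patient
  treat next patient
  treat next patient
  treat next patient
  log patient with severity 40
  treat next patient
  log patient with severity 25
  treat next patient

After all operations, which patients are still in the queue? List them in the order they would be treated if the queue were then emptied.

insert 52 → {52}
insert 28 → {52, 28}
insert 58 → {58, 52, 28}
insert 24 → {58, 52, 28, 24}
insert 42 → {58, 52, 42, 28, 24}
insert 46 → {58, 52, 46, 42, 28, 24}
insert 26 → {58, 52, 46, 42, 28, 26, 24}
insert 23 → {58, 52, 46, 42, 28, 26, 24, 23}
insert 32 → {58, 52, 46, 42, 32, 28, 26, 24, 23}
treat next patient → 58; now {52, 46, 42, 32, 28, 26, 24, 23}
insert 37 → {52, 46, 42, 37, 32, 28, 26, 24, 23}
treat next patient → 52; now {46, 42, 37, 32, 28, 26, 24, 23}
treat next patient → 46; now {42, 37, 32, 28, 26, 24, 23}
insert 22 → {42, 37, 32, 28, 26, 24, 23, 22}
insert 54 → {54, 42, 37, 32, 28, 26, 24, 23, 22}
insert 31 → {54, 42, 37, 32, 31, 28, 26, 24, 23, 22}
insert 48 → {54, 48, 42, 37, 32, 31, 28, 26, 24, 23, 22}
treat next patient → 54; now {48, 42, 37, 32, 31, 28, 26, 24, 23, 22}
treat next patient → 48; now {42, 37, 32, 31, 28, 26, 24, 23, 22}
insert 21 → {42, 37, 32, 31, 28, 26, 24, 23, 22, 21}
treat next patient → 42; now {37, 32, 31, 28, 26, 24, 23, 22, 21}
treat next patient → 37; now {32, 31, 28, 26, 24, 23, 22, 21}
treat next patient → 32; now {31, 28, 26, 24, 23, 22, 21}
treat next patient → 31; now {28, 26, 24, 23, 22, 21}
treat next patient → 28; now {26, 24, 23, 22, 21}
treat next patient → 26; now {24, 23, 22, 21}
insert 40 → {40, 24, 23, 22, 21}
treat next patient → 40; now {24, 23, 22, 21}
insert 25 → {25, 24, 23, 22, 21}
treat next patient → 25; now {24, 23, 22, 21}

24 → 23 → 22 → 21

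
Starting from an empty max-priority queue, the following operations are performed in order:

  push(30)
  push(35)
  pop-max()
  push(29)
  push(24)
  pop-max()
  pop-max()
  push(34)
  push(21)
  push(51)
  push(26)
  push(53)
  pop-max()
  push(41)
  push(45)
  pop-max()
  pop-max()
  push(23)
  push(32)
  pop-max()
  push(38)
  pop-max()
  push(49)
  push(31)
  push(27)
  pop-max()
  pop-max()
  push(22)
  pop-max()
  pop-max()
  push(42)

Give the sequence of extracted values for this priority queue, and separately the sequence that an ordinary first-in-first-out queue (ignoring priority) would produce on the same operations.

priority queue: [35, 30, 29, 53, 51, 45, 41, 38, 49, 34, 32, 31]; FIFO queue: 30 → 35 → 29 → 24 → 34 → 21 → 51 → 26 → 53 → 41 → 45 → 23

insert 30 → {30}
insert 35 → {35, 30}
pop-max → 35; now {30}
insert 29 → {30, 29}
insert 24 → {30, 29, 24}
pop-max → 30; now {29, 24}
pop-max → 29; now {24}
insert 34 → {34, 24}
insert 21 → {34, 24, 21}
insert 51 → {51, 34, 24, 21}
insert 26 → {51, 34, 26, 24, 21}
insert 53 → {53, 51, 34, 26, 24, 21}
pop-max → 53; now {51, 34, 26, 24, 21}
insert 41 → {51, 41, 34, 26, 24, 21}
insert 45 → {51, 45, 41, 34, 26, 24, 21}
pop-max → 51; now {45, 41, 34, 26, 24, 21}
pop-max → 45; now {41, 34, 26, 24, 21}
insert 23 → {41, 34, 26, 24, 23, 21}
insert 32 → {41, 34, 32, 26, 24, 23, 21}
pop-max → 41; now {34, 32, 26, 24, 23, 21}
insert 38 → {38, 34, 32, 26, 24, 23, 21}
pop-max → 38; now {34, 32, 26, 24, 23, 21}
insert 49 → {49, 34, 32, 26, 24, 23, 21}
insert 31 → {49, 34, 32, 31, 26, 24, 23, 21}
insert 27 → {49, 34, 32, 31, 27, 26, 24, 23, 21}
pop-max → 49; now {34, 32, 31, 27, 26, 24, 23, 21}
pop-max → 34; now {32, 31, 27, 26, 24, 23, 21}
insert 22 → {32, 31, 27, 26, 24, 23, 22, 21}
pop-max → 32; now {31, 27, 26, 24, 23, 22, 21}
pop-max → 31; now {27, 26, 24, 23, 22, 21}
insert 42 → {42, 27, 26, 24, 23, 22, 21}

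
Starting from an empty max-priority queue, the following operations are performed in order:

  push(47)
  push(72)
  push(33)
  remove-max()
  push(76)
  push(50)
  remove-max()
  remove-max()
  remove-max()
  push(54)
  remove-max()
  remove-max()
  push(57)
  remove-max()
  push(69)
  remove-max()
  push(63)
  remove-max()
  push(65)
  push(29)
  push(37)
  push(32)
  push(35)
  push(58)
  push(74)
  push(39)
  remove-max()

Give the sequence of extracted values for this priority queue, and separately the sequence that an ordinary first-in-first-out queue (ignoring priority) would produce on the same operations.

priority queue: 72, 76, 50, 47, 54, 33, 57, 69, 63, 74; FIFO queue: 47, 72, 33, 76, 50, 54, 57, 69, 63, 65

insert 47 → {47}
insert 72 → {72, 47}
insert 33 → {72, 47, 33}
remove-max → 72; now {47, 33}
insert 76 → {76, 47, 33}
insert 50 → {76, 50, 47, 33}
remove-max → 76; now {50, 47, 33}
remove-max → 50; now {47, 33}
remove-max → 47; now {33}
insert 54 → {54, 33}
remove-max → 54; now {33}
remove-max → 33; now {}
insert 57 → {57}
remove-max → 57; now {}
insert 69 → {69}
remove-max → 69; now {}
insert 63 → {63}
remove-max → 63; now {}
insert 65 → {65}
insert 29 → {65, 29}
insert 37 → {65, 37, 29}
insert 32 → {65, 37, 32, 29}
insert 35 → {65, 37, 35, 32, 29}
insert 58 → {65, 58, 37, 35, 32, 29}
insert 74 → {74, 65, 58, 37, 35, 32, 29}
insert 39 → {74, 65, 58, 39, 37, 35, 32, 29}
remove-max → 74; now {65, 58, 39, 37, 35, 32, 29}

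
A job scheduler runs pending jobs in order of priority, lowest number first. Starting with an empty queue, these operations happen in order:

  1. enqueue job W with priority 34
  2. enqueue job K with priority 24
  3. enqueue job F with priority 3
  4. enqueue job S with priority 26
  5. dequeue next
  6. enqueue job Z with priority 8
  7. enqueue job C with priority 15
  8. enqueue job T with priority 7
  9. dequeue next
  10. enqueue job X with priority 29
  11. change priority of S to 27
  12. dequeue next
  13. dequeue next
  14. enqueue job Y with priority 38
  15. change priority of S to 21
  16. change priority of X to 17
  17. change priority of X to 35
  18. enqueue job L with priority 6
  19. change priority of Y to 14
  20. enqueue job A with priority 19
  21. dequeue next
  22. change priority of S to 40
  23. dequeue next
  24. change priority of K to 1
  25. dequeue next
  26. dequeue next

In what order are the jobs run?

add W (priority 34) → {W:34}
add K (priority 24) → {K:24, W:34}
add F (priority 3) → {F:3, K:24, W:34}
add S (priority 26) → {F:3, K:24, S:26, W:34}
dequeue next → F; now {K:24, S:26, W:34}
add Z (priority 8) → {Z:8, K:24, S:26, W:34}
add C (priority 15) → {Z:8, C:15, K:24, S:26, W:34}
add T (priority 7) → {T:7, Z:8, C:15, K:24, S:26, W:34}
dequeue next → T; now {Z:8, C:15, K:24, S:26, W:34}
add X (priority 29) → {Z:8, C:15, K:24, S:26, X:29, W:34}
update S to priority 27 → {Z:8, C:15, K:24, S:27, X:29, W:34}
dequeue next → Z; now {C:15, K:24, S:27, X:29, W:34}
dequeue next → C; now {K:24, S:27, X:29, W:34}
add Y (priority 38) → {K:24, S:27, X:29, W:34, Y:38}
update S to priority 21 → {S:21, K:24, X:29, W:34, Y:38}
update X to priority 17 → {X:17, S:21, K:24, W:34, Y:38}
update X to priority 35 → {S:21, K:24, W:34, X:35, Y:38}
add L (priority 6) → {L:6, S:21, K:24, W:34, X:35, Y:38}
update Y to priority 14 → {L:6, Y:14, S:21, K:24, W:34, X:35}
add A (priority 19) → {L:6, Y:14, A:19, S:21, K:24, W:34, X:35}
dequeue next → L; now {Y:14, A:19, S:21, K:24, W:34, X:35}
update S to priority 40 → {Y:14, A:19, K:24, W:34, X:35, S:40}
dequeue next → Y; now {A:19, K:24, W:34, X:35, S:40}
update K to priority 1 → {K:1, A:19, W:34, X:35, S:40}
dequeue next → K; now {A:19, W:34, X:35, S:40}
dequeue next → A; now {W:34, X:35, S:40}

F, T, Z, C, L, Y, K, A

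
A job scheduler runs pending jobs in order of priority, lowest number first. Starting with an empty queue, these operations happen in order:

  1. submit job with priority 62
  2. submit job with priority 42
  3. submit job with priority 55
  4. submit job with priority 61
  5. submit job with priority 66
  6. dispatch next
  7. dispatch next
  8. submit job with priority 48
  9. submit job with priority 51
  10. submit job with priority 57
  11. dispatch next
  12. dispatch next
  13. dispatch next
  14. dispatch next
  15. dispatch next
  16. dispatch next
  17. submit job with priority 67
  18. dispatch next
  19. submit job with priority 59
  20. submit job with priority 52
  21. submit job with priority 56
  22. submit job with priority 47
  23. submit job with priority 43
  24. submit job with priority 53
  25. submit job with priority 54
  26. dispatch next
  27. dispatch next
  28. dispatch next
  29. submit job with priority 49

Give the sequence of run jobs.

insert 62 → {62}
insert 42 → {42, 62}
insert 55 → {42, 55, 62}
insert 61 → {42, 55, 61, 62}
insert 66 → {42, 55, 61, 62, 66}
dispatch next → 42; now {55, 61, 62, 66}
dispatch next → 55; now {61, 62, 66}
insert 48 → {48, 61, 62, 66}
insert 51 → {48, 51, 61, 62, 66}
insert 57 → {48, 51, 57, 61, 62, 66}
dispatch next → 48; now {51, 57, 61, 62, 66}
dispatch next → 51; now {57, 61, 62, 66}
dispatch next → 57; now {61, 62, 66}
dispatch next → 61; now {62, 66}
dispatch next → 62; now {66}
dispatch next → 66; now {}
insert 67 → {67}
dispatch next → 67; now {}
insert 59 → {59}
insert 52 → {52, 59}
insert 56 → {52, 56, 59}
insert 47 → {47, 52, 56, 59}
insert 43 → {43, 47, 52, 56, 59}
insert 53 → {43, 47, 52, 53, 56, 59}
insert 54 → {43, 47, 52, 53, 54, 56, 59}
dispatch next → 43; now {47, 52, 53, 54, 56, 59}
dispatch next → 47; now {52, 53, 54, 56, 59}
dispatch next → 52; now {53, 54, 56, 59}
insert 49 → {49, 53, 54, 56, 59}

[42, 55, 48, 51, 57, 61, 62, 66, 67, 43, 47, 52]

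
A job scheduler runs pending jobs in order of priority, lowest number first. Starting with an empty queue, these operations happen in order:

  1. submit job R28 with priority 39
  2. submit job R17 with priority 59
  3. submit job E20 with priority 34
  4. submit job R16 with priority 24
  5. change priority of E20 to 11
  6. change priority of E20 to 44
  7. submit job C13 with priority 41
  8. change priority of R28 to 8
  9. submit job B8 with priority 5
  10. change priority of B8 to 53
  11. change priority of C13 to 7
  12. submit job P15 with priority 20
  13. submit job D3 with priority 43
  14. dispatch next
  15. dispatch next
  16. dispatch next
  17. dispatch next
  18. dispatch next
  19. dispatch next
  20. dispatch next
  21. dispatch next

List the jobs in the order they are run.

C13 → R28 → P15 → R16 → D3 → E20 → B8 → R17

add R28 (priority 39) → {R28:39}
add R17 (priority 59) → {R28:39, R17:59}
add E20 (priority 34) → {E20:34, R28:39, R17:59}
add R16 (priority 24) → {R16:24, E20:34, R28:39, R17:59}
update E20 to priority 11 → {E20:11, R16:24, R28:39, R17:59}
update E20 to priority 44 → {R16:24, R28:39, E20:44, R17:59}
add C13 (priority 41) → {R16:24, R28:39, C13:41, E20:44, R17:59}
update R28 to priority 8 → {R28:8, R16:24, C13:41, E20:44, R17:59}
add B8 (priority 5) → {B8:5, R28:8, R16:24, C13:41, E20:44, R17:59}
update B8 to priority 53 → {R28:8, R16:24, C13:41, E20:44, B8:53, R17:59}
update C13 to priority 7 → {C13:7, R28:8, R16:24, E20:44, B8:53, R17:59}
add P15 (priority 20) → {C13:7, R28:8, P15:20, R16:24, E20:44, B8:53, R17:59}
add D3 (priority 43) → {C13:7, R28:8, P15:20, R16:24, D3:43, E20:44, B8:53, R17:59}
dispatch next → C13; now {R28:8, P15:20, R16:24, D3:43, E20:44, B8:53, R17:59}
dispatch next → R28; now {P15:20, R16:24, D3:43, E20:44, B8:53, R17:59}
dispatch next → P15; now {R16:24, D3:43, E20:44, B8:53, R17:59}
dispatch next → R16; now {D3:43, E20:44, B8:53, R17:59}
dispatch next → D3; now {E20:44, B8:53, R17:59}
dispatch next → E20; now {B8:53, R17:59}
dispatch next → B8; now {R17:59}
dispatch next → R17; now {}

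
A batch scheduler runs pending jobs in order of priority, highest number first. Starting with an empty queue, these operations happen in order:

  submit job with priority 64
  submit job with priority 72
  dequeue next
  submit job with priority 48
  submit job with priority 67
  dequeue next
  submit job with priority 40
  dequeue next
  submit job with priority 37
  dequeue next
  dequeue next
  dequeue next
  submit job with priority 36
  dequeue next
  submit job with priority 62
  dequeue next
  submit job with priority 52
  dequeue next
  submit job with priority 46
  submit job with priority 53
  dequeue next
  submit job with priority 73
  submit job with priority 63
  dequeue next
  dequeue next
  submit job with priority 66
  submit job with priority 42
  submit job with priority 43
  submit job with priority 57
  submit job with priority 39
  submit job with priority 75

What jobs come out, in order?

72, 67, 64, 48, 40, 37, 36, 62, 52, 53, 73, 63

insert 64 → {64}
insert 72 → {72, 64}
dequeue next → 72; now {64}
insert 48 → {64, 48}
insert 67 → {67, 64, 48}
dequeue next → 67; now {64, 48}
insert 40 → {64, 48, 40}
dequeue next → 64; now {48, 40}
insert 37 → {48, 40, 37}
dequeue next → 48; now {40, 37}
dequeue next → 40; now {37}
dequeue next → 37; now {}
insert 36 → {36}
dequeue next → 36; now {}
insert 62 → {62}
dequeue next → 62; now {}
insert 52 → {52}
dequeue next → 52; now {}
insert 46 → {46}
insert 53 → {53, 46}
dequeue next → 53; now {46}
insert 73 → {73, 46}
insert 63 → {73, 63, 46}
dequeue next → 73; now {63, 46}
dequeue next → 63; now {46}
insert 66 → {66, 46}
insert 42 → {66, 46, 42}
insert 43 → {66, 46, 43, 42}
insert 57 → {66, 57, 46, 43, 42}
insert 39 → {66, 57, 46, 43, 42, 39}
insert 75 → {75, 66, 57, 46, 43, 42, 39}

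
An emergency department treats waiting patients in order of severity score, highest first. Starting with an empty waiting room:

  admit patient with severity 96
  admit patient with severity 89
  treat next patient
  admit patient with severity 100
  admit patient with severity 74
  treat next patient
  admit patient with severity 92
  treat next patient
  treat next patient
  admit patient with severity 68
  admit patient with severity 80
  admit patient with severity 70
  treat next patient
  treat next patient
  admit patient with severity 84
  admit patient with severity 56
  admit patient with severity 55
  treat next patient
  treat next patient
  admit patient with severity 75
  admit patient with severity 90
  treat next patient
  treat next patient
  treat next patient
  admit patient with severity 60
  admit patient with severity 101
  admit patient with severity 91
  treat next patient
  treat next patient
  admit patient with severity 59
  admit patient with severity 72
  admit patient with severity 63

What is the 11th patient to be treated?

insert 96 → {96}
insert 89 → {96, 89}
treat next patient → 96; now {89}
insert 100 → {100, 89}
insert 74 → {100, 89, 74}
treat next patient → 100; now {89, 74}
insert 92 → {92, 89, 74}
treat next patient → 92; now {89, 74}
treat next patient → 89; now {74}
insert 68 → {74, 68}
insert 80 → {80, 74, 68}
insert 70 → {80, 74, 70, 68}
treat next patient → 80; now {74, 70, 68}
treat next patient → 74; now {70, 68}
insert 84 → {84, 70, 68}
insert 56 → {84, 70, 68, 56}
insert 55 → {84, 70, 68, 56, 55}
treat next patient → 84; now {70, 68, 56, 55}
treat next patient → 70; now {68, 56, 55}
insert 75 → {75, 68, 56, 55}
insert 90 → {90, 75, 68, 56, 55}
treat next patient → 90; now {75, 68, 56, 55}
treat next patient → 75; now {68, 56, 55}
treat next patient → 68; now {56, 55}
insert 60 → {60, 56, 55}
insert 101 → {101, 60, 56, 55}
insert 91 → {101, 91, 60, 56, 55}
treat next patient → 101; now {91, 60, 56, 55}
treat next patient → 91; now {60, 56, 55}
insert 59 → {60, 59, 56, 55}
insert 72 → {72, 60, 59, 56, 55}
insert 63 → {72, 63, 60, 59, 56, 55}

68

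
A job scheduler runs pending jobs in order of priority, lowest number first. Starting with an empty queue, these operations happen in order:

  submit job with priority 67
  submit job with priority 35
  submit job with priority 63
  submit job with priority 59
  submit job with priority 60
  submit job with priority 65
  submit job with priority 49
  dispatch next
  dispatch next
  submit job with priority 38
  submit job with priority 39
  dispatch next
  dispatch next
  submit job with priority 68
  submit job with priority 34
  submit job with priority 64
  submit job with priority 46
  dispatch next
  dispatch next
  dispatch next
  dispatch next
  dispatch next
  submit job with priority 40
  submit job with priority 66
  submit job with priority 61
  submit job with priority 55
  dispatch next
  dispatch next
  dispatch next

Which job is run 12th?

61

insert 67 → {67}
insert 35 → {35, 67}
insert 63 → {35, 63, 67}
insert 59 → {35, 59, 63, 67}
insert 60 → {35, 59, 60, 63, 67}
insert 65 → {35, 59, 60, 63, 65, 67}
insert 49 → {35, 49, 59, 60, 63, 65, 67}
dispatch next → 35; now {49, 59, 60, 63, 65, 67}
dispatch next → 49; now {59, 60, 63, 65, 67}
insert 38 → {38, 59, 60, 63, 65, 67}
insert 39 → {38, 39, 59, 60, 63, 65, 67}
dispatch next → 38; now {39, 59, 60, 63, 65, 67}
dispatch next → 39; now {59, 60, 63, 65, 67}
insert 68 → {59, 60, 63, 65, 67, 68}
insert 34 → {34, 59, 60, 63, 65, 67, 68}
insert 64 → {34, 59, 60, 63, 64, 65, 67, 68}
insert 46 → {34, 46, 59, 60, 63, 64, 65, 67, 68}
dispatch next → 34; now {46, 59, 60, 63, 64, 65, 67, 68}
dispatch next → 46; now {59, 60, 63, 64, 65, 67, 68}
dispatch next → 59; now {60, 63, 64, 65, 67, 68}
dispatch next → 60; now {63, 64, 65, 67, 68}
dispatch next → 63; now {64, 65, 67, 68}
insert 40 → {40, 64, 65, 67, 68}
insert 66 → {40, 64, 65, 66, 67, 68}
insert 61 → {40, 61, 64, 65, 66, 67, 68}
insert 55 → {40, 55, 61, 64, 65, 66, 67, 68}
dispatch next → 40; now {55, 61, 64, 65, 66, 67, 68}
dispatch next → 55; now {61, 64, 65, 66, 67, 68}
dispatch next → 61; now {64, 65, 66, 67, 68}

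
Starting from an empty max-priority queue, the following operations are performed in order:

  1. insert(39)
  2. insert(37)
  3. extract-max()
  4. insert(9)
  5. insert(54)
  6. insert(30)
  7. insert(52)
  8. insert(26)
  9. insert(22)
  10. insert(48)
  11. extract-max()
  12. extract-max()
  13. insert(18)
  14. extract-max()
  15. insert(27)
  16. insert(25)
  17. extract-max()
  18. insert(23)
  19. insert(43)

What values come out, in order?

39 → 54 → 52 → 48 → 37

insert 39 → {39}
insert 37 → {39, 37}
extract-max → 39; now {37}
insert 9 → {37, 9}
insert 54 → {54, 37, 9}
insert 30 → {54, 37, 30, 9}
insert 52 → {54, 52, 37, 30, 9}
insert 26 → {54, 52, 37, 30, 26, 9}
insert 22 → {54, 52, 37, 30, 26, 22, 9}
insert 48 → {54, 52, 48, 37, 30, 26, 22, 9}
extract-max → 54; now {52, 48, 37, 30, 26, 22, 9}
extract-max → 52; now {48, 37, 30, 26, 22, 9}
insert 18 → {48, 37, 30, 26, 22, 18, 9}
extract-max → 48; now {37, 30, 26, 22, 18, 9}
insert 27 → {37, 30, 27, 26, 22, 18, 9}
insert 25 → {37, 30, 27, 26, 25, 22, 18, 9}
extract-max → 37; now {30, 27, 26, 25, 22, 18, 9}
insert 23 → {30, 27, 26, 25, 23, 22, 18, 9}
insert 43 → {43, 30, 27, 26, 25, 23, 22, 18, 9}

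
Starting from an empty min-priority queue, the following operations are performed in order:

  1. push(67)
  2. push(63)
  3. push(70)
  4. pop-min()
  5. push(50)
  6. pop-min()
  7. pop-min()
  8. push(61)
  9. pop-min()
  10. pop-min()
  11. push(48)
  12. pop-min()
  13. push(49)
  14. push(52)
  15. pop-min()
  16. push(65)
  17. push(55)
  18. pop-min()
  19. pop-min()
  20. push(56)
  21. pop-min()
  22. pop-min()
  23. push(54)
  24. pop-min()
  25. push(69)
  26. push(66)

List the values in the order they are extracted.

63 → 50 → 67 → 61 → 70 → 48 → 49 → 52 → 55 → 56 → 65 → 54

insert 67 → {67}
insert 63 → {63, 67}
insert 70 → {63, 67, 70}
pop-min → 63; now {67, 70}
insert 50 → {50, 67, 70}
pop-min → 50; now {67, 70}
pop-min → 67; now {70}
insert 61 → {61, 70}
pop-min → 61; now {70}
pop-min → 70; now {}
insert 48 → {48}
pop-min → 48; now {}
insert 49 → {49}
insert 52 → {49, 52}
pop-min → 49; now {52}
insert 65 → {52, 65}
insert 55 → {52, 55, 65}
pop-min → 52; now {55, 65}
pop-min → 55; now {65}
insert 56 → {56, 65}
pop-min → 56; now {65}
pop-min → 65; now {}
insert 54 → {54}
pop-min → 54; now {}
insert 69 → {69}
insert 66 → {66, 69}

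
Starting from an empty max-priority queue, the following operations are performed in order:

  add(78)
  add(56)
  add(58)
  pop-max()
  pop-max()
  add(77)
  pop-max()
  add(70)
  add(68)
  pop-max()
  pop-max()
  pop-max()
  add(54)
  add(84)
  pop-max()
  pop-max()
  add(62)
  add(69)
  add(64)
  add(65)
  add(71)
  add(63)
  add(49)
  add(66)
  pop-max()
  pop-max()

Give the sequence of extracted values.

insert 78 → {78}
insert 56 → {78, 56}
insert 58 → {78, 58, 56}
pop-max → 78; now {58, 56}
pop-max → 58; now {56}
insert 77 → {77, 56}
pop-max → 77; now {56}
insert 70 → {70, 56}
insert 68 → {70, 68, 56}
pop-max → 70; now {68, 56}
pop-max → 68; now {56}
pop-max → 56; now {}
insert 54 → {54}
insert 84 → {84, 54}
pop-max → 84; now {54}
pop-max → 54; now {}
insert 62 → {62}
insert 69 → {69, 62}
insert 64 → {69, 64, 62}
insert 65 → {69, 65, 64, 62}
insert 71 → {71, 69, 65, 64, 62}
insert 63 → {71, 69, 65, 64, 63, 62}
insert 49 → {71, 69, 65, 64, 63, 62, 49}
insert 66 → {71, 69, 66, 65, 64, 63, 62, 49}
pop-max → 71; now {69, 66, 65, 64, 63, 62, 49}
pop-max → 69; now {66, 65, 64, 63, 62, 49}

[78, 58, 77, 70, 68, 56, 84, 54, 71, 69]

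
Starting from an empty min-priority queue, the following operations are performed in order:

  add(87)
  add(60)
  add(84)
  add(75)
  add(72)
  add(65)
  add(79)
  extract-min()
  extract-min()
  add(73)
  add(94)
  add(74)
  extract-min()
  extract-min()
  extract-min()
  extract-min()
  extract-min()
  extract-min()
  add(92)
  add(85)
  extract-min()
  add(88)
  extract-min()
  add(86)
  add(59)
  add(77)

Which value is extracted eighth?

insert 87 → {87}
insert 60 → {60, 87}
insert 84 → {60, 84, 87}
insert 75 → {60, 75, 84, 87}
insert 72 → {60, 72, 75, 84, 87}
insert 65 → {60, 65, 72, 75, 84, 87}
insert 79 → {60, 65, 72, 75, 79, 84, 87}
extract-min → 60; now {65, 72, 75, 79, 84, 87}
extract-min → 65; now {72, 75, 79, 84, 87}
insert 73 → {72, 73, 75, 79, 84, 87}
insert 94 → {72, 73, 75, 79, 84, 87, 94}
insert 74 → {72, 73, 74, 75, 79, 84, 87, 94}
extract-min → 72; now {73, 74, 75, 79, 84, 87, 94}
extract-min → 73; now {74, 75, 79, 84, 87, 94}
extract-min → 74; now {75, 79, 84, 87, 94}
extract-min → 75; now {79, 84, 87, 94}
extract-min → 79; now {84, 87, 94}
extract-min → 84; now {87, 94}
insert 92 → {87, 92, 94}
insert 85 → {85, 87, 92, 94}
extract-min → 85; now {87, 92, 94}
insert 88 → {87, 88, 92, 94}
extract-min → 87; now {88, 92, 94}
insert 86 → {86, 88, 92, 94}
insert 59 → {59, 86, 88, 92, 94}
insert 77 → {59, 77, 86, 88, 92, 94}

84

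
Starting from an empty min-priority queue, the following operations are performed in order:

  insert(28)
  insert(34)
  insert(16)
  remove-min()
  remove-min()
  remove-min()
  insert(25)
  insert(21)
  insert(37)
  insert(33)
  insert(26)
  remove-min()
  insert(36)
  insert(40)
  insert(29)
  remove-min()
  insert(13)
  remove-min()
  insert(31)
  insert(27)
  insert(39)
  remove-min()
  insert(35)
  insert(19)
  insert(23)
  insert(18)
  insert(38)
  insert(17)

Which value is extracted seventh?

insert 28 → {28}
insert 34 → {28, 34}
insert 16 → {16, 28, 34}
remove-min → 16; now {28, 34}
remove-min → 28; now {34}
remove-min → 34; now {}
insert 25 → {25}
insert 21 → {21, 25}
insert 37 → {21, 25, 37}
insert 33 → {21, 25, 33, 37}
insert 26 → {21, 25, 26, 33, 37}
remove-min → 21; now {25, 26, 33, 37}
insert 36 → {25, 26, 33, 36, 37}
insert 40 → {25, 26, 33, 36, 37, 40}
insert 29 → {25, 26, 29, 33, 36, 37, 40}
remove-min → 25; now {26, 29, 33, 36, 37, 40}
insert 13 → {13, 26, 29, 33, 36, 37, 40}
remove-min → 13; now {26, 29, 33, 36, 37, 40}
insert 31 → {26, 29, 31, 33, 36, 37, 40}
insert 27 → {26, 27, 29, 31, 33, 36, 37, 40}
insert 39 → {26, 27, 29, 31, 33, 36, 37, 39, 40}
remove-min → 26; now {27, 29, 31, 33, 36, 37, 39, 40}
insert 35 → {27, 29, 31, 33, 35, 36, 37, 39, 40}
insert 19 → {19, 27, 29, 31, 33, 35, 36, 37, 39, 40}
insert 23 → {19, 23, 27, 29, 31, 33, 35, 36, 37, 39, 40}
insert 18 → {18, 19, 23, 27, 29, 31, 33, 35, 36, 37, 39, 40}
insert 38 → {18, 19, 23, 27, 29, 31, 33, 35, 36, 37, 38, 39, 40}
insert 17 → {17, 18, 19, 23, 27, 29, 31, 33, 35, 36, 37, 38, 39, 40}

26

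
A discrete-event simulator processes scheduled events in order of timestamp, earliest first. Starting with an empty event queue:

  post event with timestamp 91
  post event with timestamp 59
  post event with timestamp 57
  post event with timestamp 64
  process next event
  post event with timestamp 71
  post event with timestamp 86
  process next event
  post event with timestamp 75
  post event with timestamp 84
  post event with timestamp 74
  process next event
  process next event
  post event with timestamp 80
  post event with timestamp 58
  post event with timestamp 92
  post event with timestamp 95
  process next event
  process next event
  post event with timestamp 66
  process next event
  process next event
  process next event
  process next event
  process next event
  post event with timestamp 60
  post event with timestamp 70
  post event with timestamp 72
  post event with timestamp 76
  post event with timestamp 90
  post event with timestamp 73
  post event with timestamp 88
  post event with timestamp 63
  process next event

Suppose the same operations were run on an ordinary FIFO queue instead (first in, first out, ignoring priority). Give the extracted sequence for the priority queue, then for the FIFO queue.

insert 91 → {91}
insert 59 → {59, 91}
insert 57 → {57, 59, 91}
insert 64 → {57, 59, 64, 91}
process next event → 57; now {59, 64, 91}
insert 71 → {59, 64, 71, 91}
insert 86 → {59, 64, 71, 86, 91}
process next event → 59; now {64, 71, 86, 91}
insert 75 → {64, 71, 75, 86, 91}
insert 84 → {64, 71, 75, 84, 86, 91}
insert 74 → {64, 71, 74, 75, 84, 86, 91}
process next event → 64; now {71, 74, 75, 84, 86, 91}
process next event → 71; now {74, 75, 84, 86, 91}
insert 80 → {74, 75, 80, 84, 86, 91}
insert 58 → {58, 74, 75, 80, 84, 86, 91}
insert 92 → {58, 74, 75, 80, 84, 86, 91, 92}
insert 95 → {58, 74, 75, 80, 84, 86, 91, 92, 95}
process next event → 58; now {74, 75, 80, 84, 86, 91, 92, 95}
process next event → 74; now {75, 80, 84, 86, 91, 92, 95}
insert 66 → {66, 75, 80, 84, 86, 91, 92, 95}
process next event → 66; now {75, 80, 84, 86, 91, 92, 95}
process next event → 75; now {80, 84, 86, 91, 92, 95}
process next event → 80; now {84, 86, 91, 92, 95}
process next event → 84; now {86, 91, 92, 95}
process next event → 86; now {91, 92, 95}
insert 60 → {60, 91, 92, 95}
insert 70 → {60, 70, 91, 92, 95}
insert 72 → {60, 70, 72, 91, 92, 95}
insert 76 → {60, 70, 72, 76, 91, 92, 95}
insert 90 → {60, 70, 72, 76, 90, 91, 92, 95}
insert 73 → {60, 70, 72, 73, 76, 90, 91, 92, 95}
insert 88 → {60, 70, 72, 73, 76, 88, 90, 91, 92, 95}
insert 63 → {60, 63, 70, 72, 73, 76, 88, 90, 91, 92, 95}
process next event → 60; now {63, 70, 72, 73, 76, 88, 90, 91, 92, 95}

priority queue: 57, 59, 64, 71, 58, 74, 66, 75, 80, 84, 86, 60; FIFO queue: 91 → 59 → 57 → 64 → 71 → 86 → 75 → 84 → 74 → 80 → 58 → 92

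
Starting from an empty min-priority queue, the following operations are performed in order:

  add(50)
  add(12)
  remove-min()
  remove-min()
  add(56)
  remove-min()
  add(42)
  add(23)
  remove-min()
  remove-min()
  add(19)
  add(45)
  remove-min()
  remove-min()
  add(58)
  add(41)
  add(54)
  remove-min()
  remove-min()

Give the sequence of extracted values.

insert 50 → {50}
insert 12 → {12, 50}
remove-min → 12; now {50}
remove-min → 50; now {}
insert 56 → {56}
remove-min → 56; now {}
insert 42 → {42}
insert 23 → {23, 42}
remove-min → 23; now {42}
remove-min → 42; now {}
insert 19 → {19}
insert 45 → {19, 45}
remove-min → 19; now {45}
remove-min → 45; now {}
insert 58 → {58}
insert 41 → {41, 58}
insert 54 → {41, 54, 58}
remove-min → 41; now {54, 58}
remove-min → 54; now {58}

12, 50, 56, 23, 42, 19, 45, 41, 54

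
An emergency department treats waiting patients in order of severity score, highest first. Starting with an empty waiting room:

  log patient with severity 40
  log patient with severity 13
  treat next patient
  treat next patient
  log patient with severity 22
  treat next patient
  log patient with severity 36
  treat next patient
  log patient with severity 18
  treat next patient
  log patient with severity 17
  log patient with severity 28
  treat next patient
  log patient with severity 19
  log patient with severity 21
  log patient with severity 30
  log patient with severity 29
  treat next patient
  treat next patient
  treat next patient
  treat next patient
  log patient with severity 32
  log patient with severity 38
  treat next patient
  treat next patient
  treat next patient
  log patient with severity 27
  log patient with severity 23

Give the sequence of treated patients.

[40, 13, 22, 36, 18, 28, 30, 29, 21, 19, 38, 32, 17]

insert 40 → {40}
insert 13 → {40, 13}
treat next patient → 40; now {13}
treat next patient → 13; now {}
insert 22 → {22}
treat next patient → 22; now {}
insert 36 → {36}
treat next patient → 36; now {}
insert 18 → {18}
treat next patient → 18; now {}
insert 17 → {17}
insert 28 → {28, 17}
treat next patient → 28; now {17}
insert 19 → {19, 17}
insert 21 → {21, 19, 17}
insert 30 → {30, 21, 19, 17}
insert 29 → {30, 29, 21, 19, 17}
treat next patient → 30; now {29, 21, 19, 17}
treat next patient → 29; now {21, 19, 17}
treat next patient → 21; now {19, 17}
treat next patient → 19; now {17}
insert 32 → {32, 17}
insert 38 → {38, 32, 17}
treat next patient → 38; now {32, 17}
treat next patient → 32; now {17}
treat next patient → 17; now {}
insert 27 → {27}
insert 23 → {27, 23}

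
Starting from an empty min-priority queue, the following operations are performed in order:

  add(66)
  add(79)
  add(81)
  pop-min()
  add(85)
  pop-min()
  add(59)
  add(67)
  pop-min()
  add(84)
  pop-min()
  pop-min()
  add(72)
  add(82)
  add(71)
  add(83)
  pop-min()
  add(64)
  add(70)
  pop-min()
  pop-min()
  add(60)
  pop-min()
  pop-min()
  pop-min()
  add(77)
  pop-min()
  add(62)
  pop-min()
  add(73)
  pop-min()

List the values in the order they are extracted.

insert 66 → {66}
insert 79 → {66, 79}
insert 81 → {66, 79, 81}
pop-min → 66; now {79, 81}
insert 85 → {79, 81, 85}
pop-min → 79; now {81, 85}
insert 59 → {59, 81, 85}
insert 67 → {59, 67, 81, 85}
pop-min → 59; now {67, 81, 85}
insert 84 → {67, 81, 84, 85}
pop-min → 67; now {81, 84, 85}
pop-min → 81; now {84, 85}
insert 72 → {72, 84, 85}
insert 82 → {72, 82, 84, 85}
insert 71 → {71, 72, 82, 84, 85}
insert 83 → {71, 72, 82, 83, 84, 85}
pop-min → 71; now {72, 82, 83, 84, 85}
insert 64 → {64, 72, 82, 83, 84, 85}
insert 70 → {64, 70, 72, 82, 83, 84, 85}
pop-min → 64; now {70, 72, 82, 83, 84, 85}
pop-min → 70; now {72, 82, 83, 84, 85}
insert 60 → {60, 72, 82, 83, 84, 85}
pop-min → 60; now {72, 82, 83, 84, 85}
pop-min → 72; now {82, 83, 84, 85}
pop-min → 82; now {83, 84, 85}
insert 77 → {77, 83, 84, 85}
pop-min → 77; now {83, 84, 85}
insert 62 → {62, 83, 84, 85}
pop-min → 62; now {83, 84, 85}
insert 73 → {73, 83, 84, 85}
pop-min → 73; now {83, 84, 85}

[66, 79, 59, 67, 81, 71, 64, 70, 60, 72, 82, 77, 62, 73]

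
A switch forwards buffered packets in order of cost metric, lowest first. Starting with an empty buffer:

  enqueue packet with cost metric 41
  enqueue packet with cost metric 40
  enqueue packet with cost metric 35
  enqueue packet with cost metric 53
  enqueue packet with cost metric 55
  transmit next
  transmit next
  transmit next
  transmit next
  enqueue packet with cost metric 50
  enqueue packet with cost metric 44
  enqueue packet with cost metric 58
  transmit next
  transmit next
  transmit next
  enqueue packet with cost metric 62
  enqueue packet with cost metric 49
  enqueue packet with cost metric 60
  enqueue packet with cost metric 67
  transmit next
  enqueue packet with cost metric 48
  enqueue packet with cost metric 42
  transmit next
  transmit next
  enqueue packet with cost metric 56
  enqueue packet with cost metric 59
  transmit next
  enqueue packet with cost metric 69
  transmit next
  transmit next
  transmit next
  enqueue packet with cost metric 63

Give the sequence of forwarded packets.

35 → 40 → 41 → 53 → 44 → 50 → 55 → 49 → 42 → 48 → 56 → 58 → 59 → 60

insert 41 → {41}
insert 40 → {40, 41}
insert 35 → {35, 40, 41}
insert 53 → {35, 40, 41, 53}
insert 55 → {35, 40, 41, 53, 55}
transmit next → 35; now {40, 41, 53, 55}
transmit next → 40; now {41, 53, 55}
transmit next → 41; now {53, 55}
transmit next → 53; now {55}
insert 50 → {50, 55}
insert 44 → {44, 50, 55}
insert 58 → {44, 50, 55, 58}
transmit next → 44; now {50, 55, 58}
transmit next → 50; now {55, 58}
transmit next → 55; now {58}
insert 62 → {58, 62}
insert 49 → {49, 58, 62}
insert 60 → {49, 58, 60, 62}
insert 67 → {49, 58, 60, 62, 67}
transmit next → 49; now {58, 60, 62, 67}
insert 48 → {48, 58, 60, 62, 67}
insert 42 → {42, 48, 58, 60, 62, 67}
transmit next → 42; now {48, 58, 60, 62, 67}
transmit next → 48; now {58, 60, 62, 67}
insert 56 → {56, 58, 60, 62, 67}
insert 59 → {56, 58, 59, 60, 62, 67}
transmit next → 56; now {58, 59, 60, 62, 67}
insert 69 → {58, 59, 60, 62, 67, 69}
transmit next → 58; now {59, 60, 62, 67, 69}
transmit next → 59; now {60, 62, 67, 69}
transmit next → 60; now {62, 67, 69}
insert 63 → {62, 63, 67, 69}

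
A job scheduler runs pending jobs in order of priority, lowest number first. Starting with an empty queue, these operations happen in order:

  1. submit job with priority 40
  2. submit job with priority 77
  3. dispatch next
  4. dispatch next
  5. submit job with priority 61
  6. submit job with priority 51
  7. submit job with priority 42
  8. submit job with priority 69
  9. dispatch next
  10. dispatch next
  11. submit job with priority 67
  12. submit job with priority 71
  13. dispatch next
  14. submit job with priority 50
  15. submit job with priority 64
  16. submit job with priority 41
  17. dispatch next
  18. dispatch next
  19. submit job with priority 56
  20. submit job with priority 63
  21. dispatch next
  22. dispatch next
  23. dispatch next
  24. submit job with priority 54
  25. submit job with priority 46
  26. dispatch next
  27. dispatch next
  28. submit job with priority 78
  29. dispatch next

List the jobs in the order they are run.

insert 40 → {40}
insert 77 → {40, 77}
dispatch next → 40; now {77}
dispatch next → 77; now {}
insert 61 → {61}
insert 51 → {51, 61}
insert 42 → {42, 51, 61}
insert 69 → {42, 51, 61, 69}
dispatch next → 42; now {51, 61, 69}
dispatch next → 51; now {61, 69}
insert 67 → {61, 67, 69}
insert 71 → {61, 67, 69, 71}
dispatch next → 61; now {67, 69, 71}
insert 50 → {50, 67, 69, 71}
insert 64 → {50, 64, 67, 69, 71}
insert 41 → {41, 50, 64, 67, 69, 71}
dispatch next → 41; now {50, 64, 67, 69, 71}
dispatch next → 50; now {64, 67, 69, 71}
insert 56 → {56, 64, 67, 69, 71}
insert 63 → {56, 63, 64, 67, 69, 71}
dispatch next → 56; now {63, 64, 67, 69, 71}
dispatch next → 63; now {64, 67, 69, 71}
dispatch next → 64; now {67, 69, 71}
insert 54 → {54, 67, 69, 71}
insert 46 → {46, 54, 67, 69, 71}
dispatch next → 46; now {54, 67, 69, 71}
dispatch next → 54; now {67, 69, 71}
insert 78 → {67, 69, 71, 78}
dispatch next → 67; now {69, 71, 78}

[40, 77, 42, 51, 61, 41, 50, 56, 63, 64, 46, 54, 67]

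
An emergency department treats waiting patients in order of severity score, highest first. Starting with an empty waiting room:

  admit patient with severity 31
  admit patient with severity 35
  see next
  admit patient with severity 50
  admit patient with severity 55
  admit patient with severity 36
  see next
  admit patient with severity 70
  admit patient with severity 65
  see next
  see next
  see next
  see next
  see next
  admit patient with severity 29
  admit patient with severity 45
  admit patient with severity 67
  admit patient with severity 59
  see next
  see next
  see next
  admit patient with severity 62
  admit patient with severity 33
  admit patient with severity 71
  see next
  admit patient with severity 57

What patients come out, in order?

insert 31 → {31}
insert 35 → {35, 31}
see next → 35; now {31}
insert 50 → {50, 31}
insert 55 → {55, 50, 31}
insert 36 → {55, 50, 36, 31}
see next → 55; now {50, 36, 31}
insert 70 → {70, 50, 36, 31}
insert 65 → {70, 65, 50, 36, 31}
see next → 70; now {65, 50, 36, 31}
see next → 65; now {50, 36, 31}
see next → 50; now {36, 31}
see next → 36; now {31}
see next → 31; now {}
insert 29 → {29}
insert 45 → {45, 29}
insert 67 → {67, 45, 29}
insert 59 → {67, 59, 45, 29}
see next → 67; now {59, 45, 29}
see next → 59; now {45, 29}
see next → 45; now {29}
insert 62 → {62, 29}
insert 33 → {62, 33, 29}
insert 71 → {71, 62, 33, 29}
see next → 71; now {62, 33, 29}
insert 57 → {62, 57, 33, 29}

[35, 55, 70, 65, 50, 36, 31, 67, 59, 45, 71]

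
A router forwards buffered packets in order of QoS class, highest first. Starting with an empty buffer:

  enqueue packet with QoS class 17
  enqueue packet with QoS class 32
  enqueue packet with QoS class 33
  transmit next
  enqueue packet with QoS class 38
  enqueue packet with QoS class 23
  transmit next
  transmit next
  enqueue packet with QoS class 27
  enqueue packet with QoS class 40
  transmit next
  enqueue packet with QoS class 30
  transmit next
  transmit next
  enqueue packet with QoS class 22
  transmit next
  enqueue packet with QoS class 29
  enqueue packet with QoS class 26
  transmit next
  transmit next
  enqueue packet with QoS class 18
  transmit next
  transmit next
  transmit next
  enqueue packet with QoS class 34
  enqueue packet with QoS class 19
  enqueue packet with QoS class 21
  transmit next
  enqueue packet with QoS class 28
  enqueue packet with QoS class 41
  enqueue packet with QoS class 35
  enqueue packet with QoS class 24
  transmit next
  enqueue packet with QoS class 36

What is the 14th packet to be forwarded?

41

insert 17 → {17}
insert 32 → {32, 17}
insert 33 → {33, 32, 17}
transmit next → 33; now {32, 17}
insert 38 → {38, 32, 17}
insert 23 → {38, 32, 23, 17}
transmit next → 38; now {32, 23, 17}
transmit next → 32; now {23, 17}
insert 27 → {27, 23, 17}
insert 40 → {40, 27, 23, 17}
transmit next → 40; now {27, 23, 17}
insert 30 → {30, 27, 23, 17}
transmit next → 30; now {27, 23, 17}
transmit next → 27; now {23, 17}
insert 22 → {23, 22, 17}
transmit next → 23; now {22, 17}
insert 29 → {29, 22, 17}
insert 26 → {29, 26, 22, 17}
transmit next → 29; now {26, 22, 17}
transmit next → 26; now {22, 17}
insert 18 → {22, 18, 17}
transmit next → 22; now {18, 17}
transmit next → 18; now {17}
transmit next → 17; now {}
insert 34 → {34}
insert 19 → {34, 19}
insert 21 → {34, 21, 19}
transmit next → 34; now {21, 19}
insert 28 → {28, 21, 19}
insert 41 → {41, 28, 21, 19}
insert 35 → {41, 35, 28, 21, 19}
insert 24 → {41, 35, 28, 24, 21, 19}
transmit next → 41; now {35, 28, 24, 21, 19}
insert 36 → {36, 35, 28, 24, 21, 19}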